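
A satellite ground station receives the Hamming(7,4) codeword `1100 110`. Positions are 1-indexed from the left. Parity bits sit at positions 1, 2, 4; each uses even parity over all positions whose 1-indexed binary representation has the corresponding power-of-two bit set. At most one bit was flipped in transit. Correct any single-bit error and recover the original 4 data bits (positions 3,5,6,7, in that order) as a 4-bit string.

s1: b1⊕b3⊕b5⊕b7 = 1⊕0⊕1⊕0 = 0
s2: b2⊕b3⊕b6⊕b7 = 1⊕0⊕1⊕0 = 0
s4: b4⊕b5⊕b6⊕b7 = 0⊕1⊕1⊕0 = 0
Syndrome (s4...s1) = 000 → position 0 (no error).
No correction needed.
Data bits at positions 3,5,6,7: 0110

0110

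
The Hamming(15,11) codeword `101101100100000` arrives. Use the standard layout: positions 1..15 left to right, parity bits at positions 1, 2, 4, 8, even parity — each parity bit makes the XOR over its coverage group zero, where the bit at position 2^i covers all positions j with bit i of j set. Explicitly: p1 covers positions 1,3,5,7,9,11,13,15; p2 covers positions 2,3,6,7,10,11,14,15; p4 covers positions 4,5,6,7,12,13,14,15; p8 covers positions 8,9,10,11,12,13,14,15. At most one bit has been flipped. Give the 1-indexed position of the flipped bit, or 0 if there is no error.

s1: b1⊕b3⊕b5⊕b7⊕b9⊕b11⊕b13⊕b15 = 1⊕1⊕0⊕1⊕0⊕0⊕0⊕0 = 1
s2: b2⊕b3⊕b6⊕b7⊕b10⊕b11⊕b14⊕b15 = 0⊕1⊕1⊕1⊕1⊕0⊕0⊕0 = 0
s4: b4⊕b5⊕b6⊕b7⊕b12⊕b13⊕b14⊕b15 = 1⊕0⊕1⊕1⊕0⊕0⊕0⊕0 = 1
s8: b8⊕b9⊕b10⊕b11⊕b12⊕b13⊕b14⊕b15 = 0⊕0⊕1⊕0⊕0⊕0⊕0⊕0 = 1
Syndrome (s8...s1) = 1101 → position 13.

13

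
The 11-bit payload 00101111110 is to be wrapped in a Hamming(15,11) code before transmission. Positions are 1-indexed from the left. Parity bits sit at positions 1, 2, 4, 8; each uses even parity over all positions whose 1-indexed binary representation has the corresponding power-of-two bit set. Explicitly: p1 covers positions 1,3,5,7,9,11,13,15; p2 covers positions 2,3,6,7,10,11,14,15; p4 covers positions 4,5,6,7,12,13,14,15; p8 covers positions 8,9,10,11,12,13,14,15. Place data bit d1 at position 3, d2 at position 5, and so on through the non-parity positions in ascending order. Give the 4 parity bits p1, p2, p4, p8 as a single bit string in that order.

1000

Place data bits at non-power-of-two positions: b3=0, b5=0, b6=1, b7=0, b9=1, b10=1, b11=1, b12=1, b13=1, b14=1, b15=0.
p1 = XOR of data positions {3,5,7,9,11,13,15} = 0⊕0⊕0⊕1⊕1⊕1⊕0 = 1
p2 = XOR of data positions {3,6,7,10,11,14,15} = 0⊕1⊕0⊕1⊕1⊕1⊕0 = 0
p4 = XOR of data positions {5,6,7,12,13,14,15} = 0⊕1⊕0⊕1⊕1⊕1⊕0 = 0
p8 = XOR of data positions {9,10,11,12,13,14,15} = 1⊕1⊕1⊕1⊕1⊕1⊕0 = 0
Parity bits p1,p2,p4,p8 = 1000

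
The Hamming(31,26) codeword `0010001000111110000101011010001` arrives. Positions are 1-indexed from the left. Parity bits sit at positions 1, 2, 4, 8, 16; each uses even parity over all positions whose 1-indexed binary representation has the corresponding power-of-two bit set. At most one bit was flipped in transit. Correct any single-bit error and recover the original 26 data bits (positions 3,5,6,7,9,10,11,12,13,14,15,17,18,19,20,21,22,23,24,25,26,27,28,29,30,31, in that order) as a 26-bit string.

s1: b1⊕b3⊕b5⊕b7⊕b9⊕b11⊕b13⊕b15⊕b17⊕b19⊕b21⊕b23⊕b25⊕b27⊕b29⊕b31 = 0⊕1⊕0⊕1⊕0⊕1⊕1⊕1⊕0⊕0⊕0⊕0⊕1⊕1⊕0⊕1 = 0
s2: b2⊕b3⊕b6⊕b7⊕b10⊕b11⊕b14⊕b15⊕b18⊕b19⊕b22⊕b23⊕b26⊕b27⊕b30⊕b31 = 0⊕1⊕0⊕1⊕0⊕1⊕1⊕1⊕0⊕0⊕1⊕0⊕0⊕1⊕0⊕1 = 0
s4: b4⊕b5⊕b6⊕b7⊕b12⊕b13⊕b14⊕b15⊕b20⊕b21⊕b22⊕b23⊕b28⊕b29⊕b30⊕b31 = 0⊕0⊕0⊕1⊕1⊕1⊕1⊕1⊕1⊕0⊕1⊕0⊕0⊕0⊕0⊕1 = 0
s8: b8⊕b9⊕b10⊕b11⊕b12⊕b13⊕b14⊕b15⊕b24⊕b25⊕b26⊕b27⊕b28⊕b29⊕b30⊕b31 = 0⊕0⊕0⊕1⊕1⊕1⊕1⊕1⊕1⊕1⊕0⊕1⊕0⊕0⊕0⊕1 = 1
s16: b16⊕b17⊕b18⊕b19⊕b20⊕b21⊕b22⊕b23⊕b24⊕b25⊕b26⊕b27⊕b28⊕b29⊕b30⊕b31 = 0⊕0⊕0⊕0⊕1⊕0⊕1⊕0⊕1⊕1⊕0⊕1⊕0⊕0⊕0⊕1 = 0
Syndrome (s16...s1) = 01000 → position 8.
Flip bit 8: corrected codeword = 0010001100111110000101011010001
Data bits at positions 3,5,6,7,9,10,11,12,13,14,15,17,18,19,20,21,22,23,24,25,26,27,28,29,30,31: 10010011111000101011010001

10010011111000101011010001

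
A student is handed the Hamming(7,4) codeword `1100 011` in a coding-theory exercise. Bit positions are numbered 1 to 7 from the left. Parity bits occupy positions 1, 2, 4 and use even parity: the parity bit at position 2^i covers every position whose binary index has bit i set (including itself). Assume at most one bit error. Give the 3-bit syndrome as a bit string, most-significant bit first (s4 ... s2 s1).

010

s1: b1⊕b3⊕b5⊕b7 = 1⊕0⊕0⊕1 = 0
s2: b2⊕b3⊕b6⊕b7 = 1⊕0⊕1⊕1 = 1
s4: b4⊕b5⊕b6⊕b7 = 0⊕0⊕1⊕1 = 0
Syndrome (s4...s1) = 010 → position 2.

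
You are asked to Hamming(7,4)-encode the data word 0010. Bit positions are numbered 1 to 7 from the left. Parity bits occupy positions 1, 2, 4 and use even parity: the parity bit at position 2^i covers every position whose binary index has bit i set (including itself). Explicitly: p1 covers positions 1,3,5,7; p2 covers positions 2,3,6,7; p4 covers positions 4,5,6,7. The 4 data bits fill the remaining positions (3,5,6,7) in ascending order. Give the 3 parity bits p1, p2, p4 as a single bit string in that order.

011

Place data bits at non-power-of-two positions: b3=0, b5=0, b6=1, b7=0.
p1 = XOR of data positions {3,5,7} = 0⊕0⊕0 = 0
p2 = XOR of data positions {3,6,7} = 0⊕1⊕0 = 1
p4 = XOR of data positions {5,6,7} = 0⊕1⊕0 = 1
Parity bits p1,p2,p4 = 011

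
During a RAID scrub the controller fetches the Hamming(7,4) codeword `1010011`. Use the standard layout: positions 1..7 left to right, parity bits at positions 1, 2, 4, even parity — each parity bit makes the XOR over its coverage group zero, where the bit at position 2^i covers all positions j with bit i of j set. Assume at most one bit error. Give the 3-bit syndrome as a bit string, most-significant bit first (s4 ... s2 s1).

s1: b1⊕b3⊕b5⊕b7 = 1⊕1⊕0⊕1 = 1
s2: b2⊕b3⊕b6⊕b7 = 0⊕1⊕1⊕1 = 1
s4: b4⊕b5⊕b6⊕b7 = 0⊕0⊕1⊕1 = 0
Syndrome (s4...s1) = 011 → position 3.

011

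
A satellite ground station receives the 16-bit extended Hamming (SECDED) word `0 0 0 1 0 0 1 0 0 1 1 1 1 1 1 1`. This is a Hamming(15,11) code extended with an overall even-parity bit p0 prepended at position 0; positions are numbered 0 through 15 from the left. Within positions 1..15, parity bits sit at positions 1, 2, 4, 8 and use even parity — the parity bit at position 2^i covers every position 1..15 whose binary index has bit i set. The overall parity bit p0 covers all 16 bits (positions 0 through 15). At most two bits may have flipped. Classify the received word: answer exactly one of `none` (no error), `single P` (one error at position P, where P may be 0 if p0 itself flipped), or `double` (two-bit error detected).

s1: b1⊕b3⊕b5⊕b7⊕b9⊕b11⊕b13⊕b15 = 0⊕1⊕0⊕0⊕1⊕1⊕1⊕1 = 1
s2: b2⊕b3⊕b6⊕b7⊕b10⊕b11⊕b14⊕b15 = 0⊕1⊕1⊕0⊕1⊕1⊕1⊕1 = 0
s4: b4⊕b5⊕b6⊕b7⊕b12⊕b13⊕b14⊕b15 = 0⊕0⊕1⊕0⊕1⊕1⊕1⊕1 = 1
s8: b8⊕b9⊕b10⊕b11⊕b12⊕b13⊕b14⊕b15 = 0⊕1⊕1⊕1⊕1⊕1⊕1⊕1 = 1
Syndrome (s8...s1) = 1101 → position 13.
Overall parity (XOR of all 16 bits, including p0): 0⊕0⊕0⊕1⊕0⊕0⊕1⊕0⊕0⊕1⊕1⊕1⊕1⊕1⊕1⊕1 = 1
Overall=1, syndrome position=13 → single-bit error at position 13.

single 13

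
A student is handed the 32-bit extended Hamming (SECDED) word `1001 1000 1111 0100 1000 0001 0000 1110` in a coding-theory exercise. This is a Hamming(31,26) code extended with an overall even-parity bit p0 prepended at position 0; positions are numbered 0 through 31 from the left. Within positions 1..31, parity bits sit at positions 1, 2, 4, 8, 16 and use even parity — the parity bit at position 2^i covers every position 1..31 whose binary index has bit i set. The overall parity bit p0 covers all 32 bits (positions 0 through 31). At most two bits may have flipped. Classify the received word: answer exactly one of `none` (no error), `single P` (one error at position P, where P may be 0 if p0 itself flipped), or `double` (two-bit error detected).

single 18

s1: b1⊕b3⊕b5⊕b7⊕b9⊕b11⊕b13⊕b15⊕b17⊕b19⊕b21⊕b23⊕b25⊕b27⊕b29⊕b31 = 0⊕1⊕0⊕0⊕1⊕1⊕1⊕0⊕0⊕0⊕0⊕1⊕0⊕0⊕1⊕0 = 0
s2: b2⊕b3⊕b6⊕b7⊕b10⊕b11⊕b14⊕b15⊕b18⊕b19⊕b22⊕b23⊕b26⊕b27⊕b30⊕b31 = 0⊕1⊕0⊕0⊕1⊕1⊕0⊕0⊕0⊕0⊕0⊕1⊕0⊕0⊕1⊕0 = 1
s4: b4⊕b5⊕b6⊕b7⊕b12⊕b13⊕b14⊕b15⊕b20⊕b21⊕b22⊕b23⊕b28⊕b29⊕b30⊕b31 = 1⊕0⊕0⊕0⊕0⊕1⊕0⊕0⊕0⊕0⊕0⊕1⊕1⊕1⊕1⊕0 = 0
s8: b8⊕b9⊕b10⊕b11⊕b12⊕b13⊕b14⊕b15⊕b24⊕b25⊕b26⊕b27⊕b28⊕b29⊕b30⊕b31 = 1⊕1⊕1⊕1⊕0⊕1⊕0⊕0⊕0⊕0⊕0⊕0⊕1⊕1⊕1⊕0 = 0
s16: b16⊕b17⊕b18⊕b19⊕b20⊕b21⊕b22⊕b23⊕b24⊕b25⊕b26⊕b27⊕b28⊕b29⊕b30⊕b31 = 1⊕0⊕0⊕0⊕0⊕0⊕0⊕1⊕0⊕0⊕0⊕0⊕1⊕1⊕1⊕0 = 1
Syndrome (s16...s1) = 10010 → position 18.
Overall parity (XOR of all 32 bits, including p0): 1⊕0⊕0⊕1⊕1⊕0⊕0⊕0⊕1⊕1⊕1⊕1⊕0⊕1⊕0⊕0⊕1⊕0⊕0⊕0⊕0⊕0⊕0⊕1⊕0⊕0⊕0⊕0⊕1⊕1⊕1⊕0 = 1
Overall=1, syndrome position=18 → single-bit error at position 18.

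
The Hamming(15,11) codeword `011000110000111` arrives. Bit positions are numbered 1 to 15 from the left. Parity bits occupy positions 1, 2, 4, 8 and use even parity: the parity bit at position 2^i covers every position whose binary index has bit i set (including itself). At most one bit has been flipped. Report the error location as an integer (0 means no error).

s1: b1⊕b3⊕b5⊕b7⊕b9⊕b11⊕b13⊕b15 = 0⊕1⊕0⊕1⊕0⊕0⊕1⊕1 = 0
s2: b2⊕b3⊕b6⊕b7⊕b10⊕b11⊕b14⊕b15 = 1⊕1⊕0⊕1⊕0⊕0⊕1⊕1 = 1
s4: b4⊕b5⊕b6⊕b7⊕b12⊕b13⊕b14⊕b15 = 0⊕0⊕0⊕1⊕0⊕1⊕1⊕1 = 0
s8: b8⊕b9⊕b10⊕b11⊕b12⊕b13⊕b14⊕b15 = 1⊕0⊕0⊕0⊕0⊕1⊕1⊕1 = 0
Syndrome (s8...s1) = 0010 → position 2.

2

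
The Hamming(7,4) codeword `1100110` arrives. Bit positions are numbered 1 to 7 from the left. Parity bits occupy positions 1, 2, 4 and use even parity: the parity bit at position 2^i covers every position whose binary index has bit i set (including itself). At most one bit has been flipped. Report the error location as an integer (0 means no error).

0

s1: b1⊕b3⊕b5⊕b7 = 1⊕0⊕1⊕0 = 0
s2: b2⊕b3⊕b6⊕b7 = 1⊕0⊕1⊕0 = 0
s4: b4⊕b5⊕b6⊕b7 = 0⊕1⊕1⊕0 = 0
Syndrome (s4...s1) = 000 → position 0 (no error).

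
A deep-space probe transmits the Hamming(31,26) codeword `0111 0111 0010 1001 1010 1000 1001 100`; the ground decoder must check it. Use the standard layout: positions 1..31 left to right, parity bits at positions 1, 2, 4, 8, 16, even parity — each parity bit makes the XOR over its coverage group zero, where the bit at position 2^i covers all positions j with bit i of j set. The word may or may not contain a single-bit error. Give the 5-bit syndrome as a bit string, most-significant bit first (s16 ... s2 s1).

s1: b1⊕b3⊕b5⊕b7⊕b9⊕b11⊕b13⊕b15⊕b17⊕b19⊕b21⊕b23⊕b25⊕b27⊕b29⊕b31 = 0⊕1⊕0⊕1⊕0⊕1⊕1⊕0⊕1⊕1⊕1⊕0⊕1⊕0⊕1⊕0 = 1
s2: b2⊕b3⊕b6⊕b7⊕b10⊕b11⊕b14⊕b15⊕b18⊕b19⊕b22⊕b23⊕b26⊕b27⊕b30⊕b31 = 1⊕1⊕1⊕1⊕0⊕1⊕0⊕0⊕0⊕1⊕0⊕0⊕0⊕0⊕0⊕0 = 0
s4: b4⊕b5⊕b6⊕b7⊕b12⊕b13⊕b14⊕b15⊕b20⊕b21⊕b22⊕b23⊕b28⊕b29⊕b30⊕b31 = 1⊕0⊕1⊕1⊕0⊕1⊕0⊕0⊕0⊕1⊕0⊕0⊕1⊕1⊕0⊕0 = 1
s8: b8⊕b9⊕b10⊕b11⊕b12⊕b13⊕b14⊕b15⊕b24⊕b25⊕b26⊕b27⊕b28⊕b29⊕b30⊕b31 = 1⊕0⊕0⊕1⊕0⊕1⊕0⊕0⊕0⊕1⊕0⊕0⊕1⊕1⊕0⊕0 = 0
s16: b16⊕b17⊕b18⊕b19⊕b20⊕b21⊕b22⊕b23⊕b24⊕b25⊕b26⊕b27⊕b28⊕b29⊕b30⊕b31 = 1⊕1⊕0⊕1⊕0⊕1⊕0⊕0⊕0⊕1⊕0⊕0⊕1⊕1⊕0⊕0 = 1
Syndrome (s16...s1) = 10101 → position 21.

10101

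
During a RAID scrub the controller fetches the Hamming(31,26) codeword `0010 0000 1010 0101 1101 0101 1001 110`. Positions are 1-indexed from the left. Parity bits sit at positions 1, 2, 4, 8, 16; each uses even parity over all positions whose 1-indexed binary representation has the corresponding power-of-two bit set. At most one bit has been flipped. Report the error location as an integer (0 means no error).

s1: b1⊕b3⊕b5⊕b7⊕b9⊕b11⊕b13⊕b15⊕b17⊕b19⊕b21⊕b23⊕b25⊕b27⊕b29⊕b31 = 0⊕1⊕0⊕0⊕1⊕1⊕0⊕0⊕1⊕0⊕0⊕0⊕1⊕0⊕1⊕0 = 0
s2: b2⊕b3⊕b6⊕b7⊕b10⊕b11⊕b14⊕b15⊕b18⊕b19⊕b22⊕b23⊕b26⊕b27⊕b30⊕b31 = 0⊕1⊕0⊕0⊕0⊕1⊕1⊕0⊕1⊕0⊕1⊕0⊕0⊕0⊕1⊕0 = 0
s4: b4⊕b5⊕b6⊕b7⊕b12⊕b13⊕b14⊕b15⊕b20⊕b21⊕b22⊕b23⊕b28⊕b29⊕b30⊕b31 = 0⊕0⊕0⊕0⊕0⊕0⊕1⊕0⊕1⊕0⊕1⊕0⊕1⊕1⊕1⊕0 = 0
s8: b8⊕b9⊕b10⊕b11⊕b12⊕b13⊕b14⊕b15⊕b24⊕b25⊕b26⊕b27⊕b28⊕b29⊕b30⊕b31 = 0⊕1⊕0⊕1⊕0⊕0⊕1⊕0⊕1⊕1⊕0⊕0⊕1⊕1⊕1⊕0 = 0
s16: b16⊕b17⊕b18⊕b19⊕b20⊕b21⊕b22⊕b23⊕b24⊕b25⊕b26⊕b27⊕b28⊕b29⊕b30⊕b31 = 1⊕1⊕1⊕0⊕1⊕0⊕1⊕0⊕1⊕1⊕0⊕0⊕1⊕1⊕1⊕0 = 0
Syndrome (s16...s1) = 00000 → position 0 (no error).

0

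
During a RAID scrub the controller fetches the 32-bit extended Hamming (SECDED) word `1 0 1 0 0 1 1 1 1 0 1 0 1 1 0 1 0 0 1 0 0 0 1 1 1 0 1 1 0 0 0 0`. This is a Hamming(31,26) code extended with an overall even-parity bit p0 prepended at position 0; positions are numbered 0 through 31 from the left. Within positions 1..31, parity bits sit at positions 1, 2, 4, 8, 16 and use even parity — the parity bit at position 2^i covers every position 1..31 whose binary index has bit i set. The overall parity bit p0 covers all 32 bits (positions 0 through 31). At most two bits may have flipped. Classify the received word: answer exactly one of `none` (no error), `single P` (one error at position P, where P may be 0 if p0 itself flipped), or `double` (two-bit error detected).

none

s1: b1⊕b3⊕b5⊕b7⊕b9⊕b11⊕b13⊕b15⊕b17⊕b19⊕b21⊕b23⊕b25⊕b27⊕b29⊕b31 = 0⊕0⊕1⊕1⊕0⊕0⊕1⊕1⊕0⊕0⊕0⊕1⊕0⊕1⊕0⊕0 = 0
s2: b2⊕b3⊕b6⊕b7⊕b10⊕b11⊕b14⊕b15⊕b18⊕b19⊕b22⊕b23⊕b26⊕b27⊕b30⊕b31 = 1⊕0⊕1⊕1⊕1⊕0⊕0⊕1⊕1⊕0⊕1⊕1⊕1⊕1⊕0⊕0 = 0
s4: b4⊕b5⊕b6⊕b7⊕b12⊕b13⊕b14⊕b15⊕b20⊕b21⊕b22⊕b23⊕b28⊕b29⊕b30⊕b31 = 0⊕1⊕1⊕1⊕1⊕1⊕0⊕1⊕0⊕0⊕1⊕1⊕0⊕0⊕0⊕0 = 0
s8: b8⊕b9⊕b10⊕b11⊕b12⊕b13⊕b14⊕b15⊕b24⊕b25⊕b26⊕b27⊕b28⊕b29⊕b30⊕b31 = 1⊕0⊕1⊕0⊕1⊕1⊕0⊕1⊕1⊕0⊕1⊕1⊕0⊕0⊕0⊕0 = 0
s16: b16⊕b17⊕b18⊕b19⊕b20⊕b21⊕b22⊕b23⊕b24⊕b25⊕b26⊕b27⊕b28⊕b29⊕b30⊕b31 = 0⊕0⊕1⊕0⊕0⊕0⊕1⊕1⊕1⊕0⊕1⊕1⊕0⊕0⊕0⊕0 = 0
Syndrome (s16...s1) = 00000 → position 0 (no error).
Overall parity (XOR of all 32 bits, including p0): 1⊕0⊕1⊕0⊕0⊕1⊕1⊕1⊕1⊕0⊕1⊕0⊕1⊕1⊕0⊕1⊕0⊕0⊕1⊕0⊕0⊕0⊕1⊕1⊕1⊕0⊕1⊕1⊕0⊕0⊕0⊕0 = 0
Overall=0, syndrome position=0 → no error.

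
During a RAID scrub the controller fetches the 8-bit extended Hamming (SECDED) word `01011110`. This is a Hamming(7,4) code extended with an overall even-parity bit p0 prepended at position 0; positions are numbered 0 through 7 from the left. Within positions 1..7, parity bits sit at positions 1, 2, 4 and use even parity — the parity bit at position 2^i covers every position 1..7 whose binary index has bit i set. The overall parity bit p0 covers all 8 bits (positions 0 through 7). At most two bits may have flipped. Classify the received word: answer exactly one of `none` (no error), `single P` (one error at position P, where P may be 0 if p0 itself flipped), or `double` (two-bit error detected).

s1: b1⊕b3⊕b5⊕b7 = 1⊕1⊕1⊕0 = 1
s2: b2⊕b3⊕b6⊕b7 = 0⊕1⊕1⊕0 = 0
s4: b4⊕b5⊕b6⊕b7 = 1⊕1⊕1⊕0 = 1
Syndrome (s4...s1) = 101 → position 5.
Overall parity (XOR of all 8 bits, including p0): 0⊕1⊕0⊕1⊕1⊕1⊕1⊕0 = 1
Overall=1, syndrome position=5 → single-bit error at position 5.

single 5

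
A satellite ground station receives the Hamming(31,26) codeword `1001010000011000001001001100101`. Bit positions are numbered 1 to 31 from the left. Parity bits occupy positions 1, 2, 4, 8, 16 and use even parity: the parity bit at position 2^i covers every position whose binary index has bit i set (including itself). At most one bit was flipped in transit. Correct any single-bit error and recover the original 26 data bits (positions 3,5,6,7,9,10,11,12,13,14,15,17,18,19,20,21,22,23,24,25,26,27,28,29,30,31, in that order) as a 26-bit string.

s1: b1⊕b3⊕b5⊕b7⊕b9⊕b11⊕b13⊕b15⊕b17⊕b19⊕b21⊕b23⊕b25⊕b27⊕b29⊕b31 = 1⊕0⊕0⊕0⊕0⊕0⊕1⊕0⊕0⊕1⊕0⊕0⊕1⊕0⊕1⊕1 = 0
s2: b2⊕b3⊕b6⊕b7⊕b10⊕b11⊕b14⊕b15⊕b18⊕b19⊕b22⊕b23⊕b26⊕b27⊕b30⊕b31 = 0⊕0⊕1⊕0⊕0⊕0⊕0⊕0⊕0⊕1⊕1⊕0⊕1⊕0⊕0⊕1 = 1
s4: b4⊕b5⊕b6⊕b7⊕b12⊕b13⊕b14⊕b15⊕b20⊕b21⊕b22⊕b23⊕b28⊕b29⊕b30⊕b31 = 1⊕0⊕1⊕0⊕1⊕1⊕0⊕0⊕0⊕0⊕1⊕0⊕0⊕1⊕0⊕1 = 1
s8: b8⊕b9⊕b10⊕b11⊕b12⊕b13⊕b14⊕b15⊕b24⊕b25⊕b26⊕b27⊕b28⊕b29⊕b30⊕b31 = 0⊕0⊕0⊕0⊕1⊕1⊕0⊕0⊕0⊕1⊕1⊕0⊕0⊕1⊕0⊕1 = 0
s16: b16⊕b17⊕b18⊕b19⊕b20⊕b21⊕b22⊕b23⊕b24⊕b25⊕b26⊕b27⊕b28⊕b29⊕b30⊕b31 = 0⊕0⊕0⊕1⊕0⊕0⊕1⊕0⊕0⊕1⊕1⊕0⊕0⊕1⊕0⊕1 = 0
Syndrome (s16...s1) = 00110 → position 6.
Flip bit 6: corrected codeword = 1001000000011000001001001100101
Data bits at positions 3,5,6,7,9,10,11,12,13,14,15,17,18,19,20,21,22,23,24,25,26,27,28,29,30,31: 00000001100001001001100101

00000001100001001001100101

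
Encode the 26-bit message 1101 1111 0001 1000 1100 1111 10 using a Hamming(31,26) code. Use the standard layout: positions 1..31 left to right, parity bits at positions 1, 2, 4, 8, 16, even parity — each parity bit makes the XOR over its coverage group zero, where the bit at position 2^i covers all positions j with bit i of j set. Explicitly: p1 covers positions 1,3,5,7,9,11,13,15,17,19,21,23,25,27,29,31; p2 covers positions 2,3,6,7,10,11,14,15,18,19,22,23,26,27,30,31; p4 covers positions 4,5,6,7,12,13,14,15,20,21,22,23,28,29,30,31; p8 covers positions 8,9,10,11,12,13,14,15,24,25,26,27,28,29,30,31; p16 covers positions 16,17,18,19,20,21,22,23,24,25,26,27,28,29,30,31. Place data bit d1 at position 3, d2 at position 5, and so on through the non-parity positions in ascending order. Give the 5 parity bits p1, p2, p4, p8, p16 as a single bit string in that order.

Place data bits at non-power-of-two positions: b3=1, b5=1, b6=0, b7=1, b9=1, b10=1, b11=1, b12=1, b13=0, b14=0, b15=0, b17=1, b18=1, b19=0, b20=0, b21=0, b22=1, b23=1, b24=0, b25=0, b26=1, b27=1, b28=1, b29=1, b30=1, b31=0.
p1 = XOR of data positions {3,5,7,9,11,13,15,17,19,21,23,25,27,29,31} = 1⊕1⊕1⊕1⊕1⊕0⊕0⊕1⊕0⊕0⊕1⊕0⊕1⊕1⊕0 = 1
p2 = XOR of data positions {3,6,7,10,11,14,15,18,19,22,23,26,27,30,31} = 1⊕0⊕1⊕1⊕1⊕0⊕0⊕1⊕0⊕1⊕1⊕1⊕1⊕1⊕0 = 0
p4 = XOR of data positions {5,6,7,12,13,14,15,20,21,22,23,28,29,30,31} = 1⊕0⊕1⊕1⊕0⊕0⊕0⊕0⊕0⊕1⊕1⊕1⊕1⊕1⊕0 = 0
p8 = XOR of data positions {9,10,11,12,13,14,15,24,25,26,27,28,29,30,31} = 1⊕1⊕1⊕1⊕0⊕0⊕0⊕0⊕0⊕1⊕1⊕1⊕1⊕1⊕0 = 1
p16 = XOR of data positions {17,18,19,20,21,22,23,24,25,26,27,28,29,30,31} = 1⊕1⊕0⊕0⊕0⊕1⊕1⊕0⊕0⊕1⊕1⊕1⊕1⊕1⊕0 = 1
Parity bits p1,p2,p4,p8,p16 = 10011

10011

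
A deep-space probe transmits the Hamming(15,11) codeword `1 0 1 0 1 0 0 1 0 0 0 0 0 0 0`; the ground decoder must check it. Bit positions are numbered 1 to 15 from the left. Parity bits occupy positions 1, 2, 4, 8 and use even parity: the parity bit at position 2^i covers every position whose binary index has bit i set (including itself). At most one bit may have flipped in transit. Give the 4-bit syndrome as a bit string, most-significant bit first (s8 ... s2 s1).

1111

s1: b1⊕b3⊕b5⊕b7⊕b9⊕b11⊕b13⊕b15 = 1⊕1⊕1⊕0⊕0⊕0⊕0⊕0 = 1
s2: b2⊕b3⊕b6⊕b7⊕b10⊕b11⊕b14⊕b15 = 0⊕1⊕0⊕0⊕0⊕0⊕0⊕0 = 1
s4: b4⊕b5⊕b6⊕b7⊕b12⊕b13⊕b14⊕b15 = 0⊕1⊕0⊕0⊕0⊕0⊕0⊕0 = 1
s8: b8⊕b9⊕b10⊕b11⊕b12⊕b13⊕b14⊕b15 = 1⊕0⊕0⊕0⊕0⊕0⊕0⊕0 = 1
Syndrome (s8...s1) = 1111 → position 15.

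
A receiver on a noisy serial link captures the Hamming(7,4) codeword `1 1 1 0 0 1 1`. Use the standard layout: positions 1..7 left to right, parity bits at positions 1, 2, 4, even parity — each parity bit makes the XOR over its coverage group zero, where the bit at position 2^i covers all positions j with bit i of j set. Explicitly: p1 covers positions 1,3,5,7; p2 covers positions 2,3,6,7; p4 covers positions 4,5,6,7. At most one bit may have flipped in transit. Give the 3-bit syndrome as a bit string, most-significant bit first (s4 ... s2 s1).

001

s1: b1⊕b3⊕b5⊕b7 = 1⊕1⊕0⊕1 = 1
s2: b2⊕b3⊕b6⊕b7 = 1⊕1⊕1⊕1 = 0
s4: b4⊕b5⊕b6⊕b7 = 0⊕0⊕1⊕1 = 0
Syndrome (s4...s1) = 001 → position 1.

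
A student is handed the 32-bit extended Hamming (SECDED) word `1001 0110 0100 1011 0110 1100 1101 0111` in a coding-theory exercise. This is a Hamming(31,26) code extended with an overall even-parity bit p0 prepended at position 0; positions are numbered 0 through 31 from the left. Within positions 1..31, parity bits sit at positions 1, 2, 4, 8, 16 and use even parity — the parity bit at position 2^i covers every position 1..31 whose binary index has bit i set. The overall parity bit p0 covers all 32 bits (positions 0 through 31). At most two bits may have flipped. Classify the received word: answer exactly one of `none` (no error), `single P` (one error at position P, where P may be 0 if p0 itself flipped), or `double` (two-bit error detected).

none

s1: b1⊕b3⊕b5⊕b7⊕b9⊕b11⊕b13⊕b15⊕b17⊕b19⊕b21⊕b23⊕b25⊕b27⊕b29⊕b31 = 0⊕1⊕1⊕0⊕1⊕0⊕0⊕1⊕1⊕0⊕1⊕0⊕1⊕1⊕1⊕1 = 0
s2: b2⊕b3⊕b6⊕b7⊕b10⊕b11⊕b14⊕b15⊕b18⊕b19⊕b22⊕b23⊕b26⊕b27⊕b30⊕b31 = 0⊕1⊕1⊕0⊕0⊕0⊕1⊕1⊕1⊕0⊕0⊕0⊕0⊕1⊕1⊕1 = 0
s4: b4⊕b5⊕b6⊕b7⊕b12⊕b13⊕b14⊕b15⊕b20⊕b21⊕b22⊕b23⊕b28⊕b29⊕b30⊕b31 = 0⊕1⊕1⊕0⊕1⊕0⊕1⊕1⊕1⊕1⊕0⊕0⊕0⊕1⊕1⊕1 = 0
s8: b8⊕b9⊕b10⊕b11⊕b12⊕b13⊕b14⊕b15⊕b24⊕b25⊕b26⊕b27⊕b28⊕b29⊕b30⊕b31 = 0⊕1⊕0⊕0⊕1⊕0⊕1⊕1⊕1⊕1⊕0⊕1⊕0⊕1⊕1⊕1 = 0
s16: b16⊕b17⊕b18⊕b19⊕b20⊕b21⊕b22⊕b23⊕b24⊕b25⊕b26⊕b27⊕b28⊕b29⊕b30⊕b31 = 0⊕1⊕1⊕0⊕1⊕1⊕0⊕0⊕1⊕1⊕0⊕1⊕0⊕1⊕1⊕1 = 0
Syndrome (s16...s1) = 00000 → position 0 (no error).
Overall parity (XOR of all 32 bits, including p0): 1⊕0⊕0⊕1⊕0⊕1⊕1⊕0⊕0⊕1⊕0⊕0⊕1⊕0⊕1⊕1⊕0⊕1⊕1⊕0⊕1⊕1⊕0⊕0⊕1⊕1⊕0⊕1⊕0⊕1⊕1⊕1 = 0
Overall=0, syndrome position=0 → no error.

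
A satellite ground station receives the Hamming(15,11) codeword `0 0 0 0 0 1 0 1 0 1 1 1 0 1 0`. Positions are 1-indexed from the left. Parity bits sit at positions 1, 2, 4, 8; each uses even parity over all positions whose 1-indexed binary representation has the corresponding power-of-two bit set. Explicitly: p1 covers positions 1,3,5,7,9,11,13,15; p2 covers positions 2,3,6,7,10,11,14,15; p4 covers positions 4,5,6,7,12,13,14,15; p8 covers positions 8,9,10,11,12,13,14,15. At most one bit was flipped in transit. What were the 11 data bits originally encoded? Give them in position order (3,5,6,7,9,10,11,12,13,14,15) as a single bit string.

00100111110

s1: b1⊕b3⊕b5⊕b7⊕b9⊕b11⊕b13⊕b15 = 0⊕0⊕0⊕0⊕0⊕1⊕0⊕0 = 1
s2: b2⊕b3⊕b6⊕b7⊕b10⊕b11⊕b14⊕b15 = 0⊕0⊕1⊕0⊕1⊕1⊕1⊕0 = 0
s4: b4⊕b5⊕b6⊕b7⊕b12⊕b13⊕b14⊕b15 = 0⊕0⊕1⊕0⊕1⊕0⊕1⊕0 = 1
s8: b8⊕b9⊕b10⊕b11⊕b12⊕b13⊕b14⊕b15 = 1⊕0⊕1⊕1⊕1⊕0⊕1⊕0 = 1
Syndrome (s8...s1) = 1101 → position 13.
Flip bit 13: corrected codeword = 000001010111110
Data bits at positions 3,5,6,7,9,10,11,12,13,14,15: 00100111110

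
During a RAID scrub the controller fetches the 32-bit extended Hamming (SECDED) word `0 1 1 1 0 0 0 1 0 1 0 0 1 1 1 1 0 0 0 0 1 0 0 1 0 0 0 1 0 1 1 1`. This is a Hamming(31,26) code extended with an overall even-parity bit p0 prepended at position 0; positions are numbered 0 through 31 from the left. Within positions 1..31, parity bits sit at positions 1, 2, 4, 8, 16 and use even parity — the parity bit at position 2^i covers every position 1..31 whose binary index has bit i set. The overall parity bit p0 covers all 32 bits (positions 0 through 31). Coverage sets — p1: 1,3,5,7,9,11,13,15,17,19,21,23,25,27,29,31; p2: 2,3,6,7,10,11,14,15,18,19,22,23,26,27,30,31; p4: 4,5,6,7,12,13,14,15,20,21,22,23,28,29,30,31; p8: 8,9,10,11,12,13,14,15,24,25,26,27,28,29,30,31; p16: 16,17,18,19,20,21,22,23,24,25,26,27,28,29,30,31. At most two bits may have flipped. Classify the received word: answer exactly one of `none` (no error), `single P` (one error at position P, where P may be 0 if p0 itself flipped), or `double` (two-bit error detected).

s1: b1⊕b3⊕b5⊕b7⊕b9⊕b11⊕b13⊕b15⊕b17⊕b19⊕b21⊕b23⊕b25⊕b27⊕b29⊕b31 = 1⊕1⊕0⊕1⊕1⊕0⊕1⊕1⊕0⊕0⊕0⊕1⊕0⊕1⊕1⊕1 = 0
s2: b2⊕b3⊕b6⊕b7⊕b10⊕b11⊕b14⊕b15⊕b18⊕b19⊕b22⊕b23⊕b26⊕b27⊕b30⊕b31 = 1⊕1⊕0⊕1⊕0⊕0⊕1⊕1⊕0⊕0⊕0⊕1⊕0⊕1⊕1⊕1 = 1
s4: b4⊕b5⊕b6⊕b7⊕b12⊕b13⊕b14⊕b15⊕b20⊕b21⊕b22⊕b23⊕b28⊕b29⊕b30⊕b31 = 0⊕0⊕0⊕1⊕1⊕1⊕1⊕1⊕1⊕0⊕0⊕1⊕0⊕1⊕1⊕1 = 0
s8: b8⊕b9⊕b10⊕b11⊕b12⊕b13⊕b14⊕b15⊕b24⊕b25⊕b26⊕b27⊕b28⊕b29⊕b30⊕b31 = 0⊕1⊕0⊕0⊕1⊕1⊕1⊕1⊕0⊕0⊕0⊕1⊕0⊕1⊕1⊕1 = 1
s16: b16⊕b17⊕b18⊕b19⊕b20⊕b21⊕b22⊕b23⊕b24⊕b25⊕b26⊕b27⊕b28⊕b29⊕b30⊕b31 = 0⊕0⊕0⊕0⊕1⊕0⊕0⊕1⊕0⊕0⊕0⊕1⊕0⊕1⊕1⊕1 = 0
Syndrome (s16...s1) = 01010 → position 10.
Overall parity (XOR of all 32 bits, including p0): 0⊕1⊕1⊕1⊕0⊕0⊕0⊕1⊕0⊕1⊕0⊕0⊕1⊕1⊕1⊕1⊕0⊕0⊕0⊕0⊕1⊕0⊕0⊕1⊕0⊕0⊕0⊕1⊕0⊕1⊕1⊕1 = 1
Overall=1, syndrome position=10 → single-bit error at position 10.

single 10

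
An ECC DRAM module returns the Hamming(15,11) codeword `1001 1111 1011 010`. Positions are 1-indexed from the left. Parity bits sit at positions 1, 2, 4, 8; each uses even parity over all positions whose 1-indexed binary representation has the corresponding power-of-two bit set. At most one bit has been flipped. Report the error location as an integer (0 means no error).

s1: b1⊕b3⊕b5⊕b7⊕b9⊕b11⊕b13⊕b15 = 1⊕0⊕1⊕1⊕1⊕1⊕0⊕0 = 1
s2: b2⊕b3⊕b6⊕b7⊕b10⊕b11⊕b14⊕b15 = 0⊕0⊕1⊕1⊕0⊕1⊕1⊕0 = 0
s4: b4⊕b5⊕b6⊕b7⊕b12⊕b13⊕b14⊕b15 = 1⊕1⊕1⊕1⊕1⊕0⊕1⊕0 = 0
s8: b8⊕b9⊕b10⊕b11⊕b12⊕b13⊕b14⊕b15 = 1⊕1⊕0⊕1⊕1⊕0⊕1⊕0 = 1
Syndrome (s8...s1) = 1001 → position 9.

9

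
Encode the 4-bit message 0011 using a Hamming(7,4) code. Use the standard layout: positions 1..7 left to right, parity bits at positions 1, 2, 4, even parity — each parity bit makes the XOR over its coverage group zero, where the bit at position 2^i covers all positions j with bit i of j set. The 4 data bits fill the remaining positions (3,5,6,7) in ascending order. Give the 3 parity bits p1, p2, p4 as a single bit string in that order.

100

Place data bits at non-power-of-two positions: b3=0, b5=0, b6=1, b7=1.
p1 = XOR of data positions {3,5,7} = 0⊕0⊕1 = 1
p2 = XOR of data positions {3,6,7} = 0⊕1⊕1 = 0
p4 = XOR of data positions {5,6,7} = 0⊕1⊕1 = 0
Parity bits p1,p2,p4 = 100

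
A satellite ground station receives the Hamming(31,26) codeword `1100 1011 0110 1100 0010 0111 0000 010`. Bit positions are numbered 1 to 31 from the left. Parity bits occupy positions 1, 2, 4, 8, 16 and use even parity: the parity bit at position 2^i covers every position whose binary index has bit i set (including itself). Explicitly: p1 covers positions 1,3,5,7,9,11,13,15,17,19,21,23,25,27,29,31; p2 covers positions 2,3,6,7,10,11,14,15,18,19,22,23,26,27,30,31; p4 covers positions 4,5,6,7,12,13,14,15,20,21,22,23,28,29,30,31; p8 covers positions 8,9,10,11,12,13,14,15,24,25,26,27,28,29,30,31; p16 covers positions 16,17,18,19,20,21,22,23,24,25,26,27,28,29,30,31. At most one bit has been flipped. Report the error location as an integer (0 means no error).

31

s1: b1⊕b3⊕b5⊕b7⊕b9⊕b11⊕b13⊕b15⊕b17⊕b19⊕b21⊕b23⊕b25⊕b27⊕b29⊕b31 = 1⊕0⊕1⊕1⊕0⊕1⊕1⊕0⊕0⊕1⊕0⊕1⊕0⊕0⊕0⊕0 = 1
s2: b2⊕b3⊕b6⊕b7⊕b10⊕b11⊕b14⊕b15⊕b18⊕b19⊕b22⊕b23⊕b26⊕b27⊕b30⊕b31 = 1⊕0⊕0⊕1⊕1⊕1⊕1⊕0⊕0⊕1⊕1⊕1⊕0⊕0⊕1⊕0 = 1
s4: b4⊕b5⊕b6⊕b7⊕b12⊕b13⊕b14⊕b15⊕b20⊕b21⊕b22⊕b23⊕b28⊕b29⊕b30⊕b31 = 0⊕1⊕0⊕1⊕0⊕1⊕1⊕0⊕0⊕0⊕1⊕1⊕0⊕0⊕1⊕0 = 1
s8: b8⊕b9⊕b10⊕b11⊕b12⊕b13⊕b14⊕b15⊕b24⊕b25⊕b26⊕b27⊕b28⊕b29⊕b30⊕b31 = 1⊕0⊕1⊕1⊕0⊕1⊕1⊕0⊕1⊕0⊕0⊕0⊕0⊕0⊕1⊕0 = 1
s16: b16⊕b17⊕b18⊕b19⊕b20⊕b21⊕b22⊕b23⊕b24⊕b25⊕b26⊕b27⊕b28⊕b29⊕b30⊕b31 = 0⊕0⊕0⊕1⊕0⊕0⊕1⊕1⊕1⊕0⊕0⊕0⊕0⊕0⊕1⊕0 = 1
Syndrome (s16...s1) = 11111 → position 31.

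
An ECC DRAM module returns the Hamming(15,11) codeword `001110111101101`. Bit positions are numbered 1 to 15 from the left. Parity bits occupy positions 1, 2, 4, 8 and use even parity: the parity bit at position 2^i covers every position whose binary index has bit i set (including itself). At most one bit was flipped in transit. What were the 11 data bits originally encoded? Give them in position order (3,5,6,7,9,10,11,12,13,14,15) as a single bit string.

11011101101

s1: b1⊕b3⊕b5⊕b7⊕b9⊕b11⊕b13⊕b15 = 0⊕1⊕1⊕1⊕1⊕0⊕1⊕1 = 0
s2: b2⊕b3⊕b6⊕b7⊕b10⊕b11⊕b14⊕b15 = 0⊕1⊕0⊕1⊕1⊕0⊕0⊕1 = 0
s4: b4⊕b5⊕b6⊕b7⊕b12⊕b13⊕b14⊕b15 = 1⊕1⊕0⊕1⊕1⊕1⊕0⊕1 = 0
s8: b8⊕b9⊕b10⊕b11⊕b12⊕b13⊕b14⊕b15 = 1⊕1⊕1⊕0⊕1⊕1⊕0⊕1 = 0
Syndrome (s8...s1) = 0000 → position 0 (no error).
No correction needed.
Data bits at positions 3,5,6,7,9,10,11,12,13,14,15: 11011101101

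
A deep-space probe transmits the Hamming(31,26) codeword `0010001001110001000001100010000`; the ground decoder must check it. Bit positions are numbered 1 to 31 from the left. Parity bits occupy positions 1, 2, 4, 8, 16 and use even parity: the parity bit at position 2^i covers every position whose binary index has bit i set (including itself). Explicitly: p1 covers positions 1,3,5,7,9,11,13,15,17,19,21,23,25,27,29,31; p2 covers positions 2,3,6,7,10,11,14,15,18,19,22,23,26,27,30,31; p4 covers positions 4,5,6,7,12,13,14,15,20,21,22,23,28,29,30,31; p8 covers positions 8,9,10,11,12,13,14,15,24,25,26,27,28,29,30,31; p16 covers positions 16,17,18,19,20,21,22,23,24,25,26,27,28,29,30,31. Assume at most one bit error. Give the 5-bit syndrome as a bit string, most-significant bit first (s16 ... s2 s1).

00011

s1: b1⊕b3⊕b5⊕b7⊕b9⊕b11⊕b13⊕b15⊕b17⊕b19⊕b21⊕b23⊕b25⊕b27⊕b29⊕b31 = 0⊕1⊕0⊕1⊕0⊕1⊕0⊕0⊕0⊕0⊕0⊕1⊕0⊕1⊕0⊕0 = 1
s2: b2⊕b3⊕b6⊕b7⊕b10⊕b11⊕b14⊕b15⊕b18⊕b19⊕b22⊕b23⊕b26⊕b27⊕b30⊕b31 = 0⊕1⊕0⊕1⊕1⊕1⊕0⊕0⊕0⊕0⊕1⊕1⊕0⊕1⊕0⊕0 = 1
s4: b4⊕b5⊕b6⊕b7⊕b12⊕b13⊕b14⊕b15⊕b20⊕b21⊕b22⊕b23⊕b28⊕b29⊕b30⊕b31 = 0⊕0⊕0⊕1⊕1⊕0⊕0⊕0⊕0⊕0⊕1⊕1⊕0⊕0⊕0⊕0 = 0
s8: b8⊕b9⊕b10⊕b11⊕b12⊕b13⊕b14⊕b15⊕b24⊕b25⊕b26⊕b27⊕b28⊕b29⊕b30⊕b31 = 0⊕0⊕1⊕1⊕1⊕0⊕0⊕0⊕0⊕0⊕0⊕1⊕0⊕0⊕0⊕0 = 0
s16: b16⊕b17⊕b18⊕b19⊕b20⊕b21⊕b22⊕b23⊕b24⊕b25⊕b26⊕b27⊕b28⊕b29⊕b30⊕b31 = 1⊕0⊕0⊕0⊕0⊕0⊕1⊕1⊕0⊕0⊕0⊕1⊕0⊕0⊕0⊕0 = 0
Syndrome (s16...s1) = 00011 → position 3.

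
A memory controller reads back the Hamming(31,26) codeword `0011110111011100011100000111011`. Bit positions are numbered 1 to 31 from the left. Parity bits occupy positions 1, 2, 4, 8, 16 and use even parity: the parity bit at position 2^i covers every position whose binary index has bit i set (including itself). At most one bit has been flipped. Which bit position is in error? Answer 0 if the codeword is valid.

s1: b1⊕b3⊕b5⊕b7⊕b9⊕b11⊕b13⊕b15⊕b17⊕b19⊕b21⊕b23⊕b25⊕b27⊕b29⊕b31 = 0⊕1⊕1⊕0⊕1⊕0⊕1⊕0⊕0⊕1⊕0⊕0⊕0⊕1⊕0⊕1 = 1
s2: b2⊕b3⊕b6⊕b7⊕b10⊕b11⊕b14⊕b15⊕b18⊕b19⊕b22⊕b23⊕b26⊕b27⊕b30⊕b31 = 0⊕1⊕1⊕0⊕1⊕0⊕1⊕0⊕1⊕1⊕0⊕0⊕1⊕1⊕1⊕1 = 0
s4: b4⊕b5⊕b6⊕b7⊕b12⊕b13⊕b14⊕b15⊕b20⊕b21⊕b22⊕b23⊕b28⊕b29⊕b30⊕b31 = 1⊕1⊕1⊕0⊕1⊕1⊕1⊕0⊕1⊕0⊕0⊕0⊕1⊕0⊕1⊕1 = 0
s8: b8⊕b9⊕b10⊕b11⊕b12⊕b13⊕b14⊕b15⊕b24⊕b25⊕b26⊕b27⊕b28⊕b29⊕b30⊕b31 = 1⊕1⊕1⊕0⊕1⊕1⊕1⊕0⊕0⊕0⊕1⊕1⊕1⊕0⊕1⊕1 = 1
s16: b16⊕b17⊕b18⊕b19⊕b20⊕b21⊕b22⊕b23⊕b24⊕b25⊕b26⊕b27⊕b28⊕b29⊕b30⊕b31 = 0⊕0⊕1⊕1⊕1⊕0⊕0⊕0⊕0⊕0⊕1⊕1⊕1⊕0⊕1⊕1 = 0
Syndrome (s16...s1) = 01001 → position 9.

9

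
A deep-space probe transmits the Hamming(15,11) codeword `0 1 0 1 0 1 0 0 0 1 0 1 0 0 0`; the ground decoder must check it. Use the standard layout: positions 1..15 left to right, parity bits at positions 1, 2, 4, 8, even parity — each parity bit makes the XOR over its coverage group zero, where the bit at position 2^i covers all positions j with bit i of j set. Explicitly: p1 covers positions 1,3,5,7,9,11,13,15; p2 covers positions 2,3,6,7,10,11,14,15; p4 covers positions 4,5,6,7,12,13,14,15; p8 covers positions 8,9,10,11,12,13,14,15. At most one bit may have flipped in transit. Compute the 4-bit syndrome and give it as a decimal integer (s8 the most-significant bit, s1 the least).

6

s1: b1⊕b3⊕b5⊕b7⊕b9⊕b11⊕b13⊕b15 = 0⊕0⊕0⊕0⊕0⊕0⊕0⊕0 = 0
s2: b2⊕b3⊕b6⊕b7⊕b10⊕b11⊕b14⊕b15 = 1⊕0⊕1⊕0⊕1⊕0⊕0⊕0 = 1
s4: b4⊕b5⊕b6⊕b7⊕b12⊕b13⊕b14⊕b15 = 1⊕0⊕1⊕0⊕1⊕0⊕0⊕0 = 1
s8: b8⊕b9⊕b10⊕b11⊕b12⊕b13⊕b14⊕b15 = 0⊕0⊕1⊕0⊕1⊕0⊕0⊕0 = 0
Syndrome (s8...s1) = 0110 → position 6.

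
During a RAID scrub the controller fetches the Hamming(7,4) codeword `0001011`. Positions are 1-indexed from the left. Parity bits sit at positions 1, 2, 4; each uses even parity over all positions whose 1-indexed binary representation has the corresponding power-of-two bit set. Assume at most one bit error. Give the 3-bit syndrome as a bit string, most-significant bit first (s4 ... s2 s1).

101

s1: b1⊕b3⊕b5⊕b7 = 0⊕0⊕0⊕1 = 1
s2: b2⊕b3⊕b6⊕b7 = 0⊕0⊕1⊕1 = 0
s4: b4⊕b5⊕b6⊕b7 = 1⊕0⊕1⊕1 = 1
Syndrome (s4...s1) = 101 → position 5.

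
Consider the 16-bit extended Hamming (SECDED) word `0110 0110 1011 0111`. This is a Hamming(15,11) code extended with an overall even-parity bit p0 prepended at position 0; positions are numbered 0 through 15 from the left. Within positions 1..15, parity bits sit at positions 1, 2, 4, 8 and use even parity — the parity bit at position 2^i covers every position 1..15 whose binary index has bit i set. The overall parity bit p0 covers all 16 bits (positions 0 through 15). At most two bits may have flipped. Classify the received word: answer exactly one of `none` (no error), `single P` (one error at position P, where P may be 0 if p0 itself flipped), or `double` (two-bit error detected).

double

s1: b1⊕b3⊕b5⊕b7⊕b9⊕b11⊕b13⊕b15 = 1⊕0⊕1⊕0⊕0⊕1⊕1⊕1 = 1
s2: b2⊕b3⊕b6⊕b7⊕b10⊕b11⊕b14⊕b15 = 1⊕0⊕1⊕0⊕1⊕1⊕1⊕1 = 0
s4: b4⊕b5⊕b6⊕b7⊕b12⊕b13⊕b14⊕b15 = 0⊕1⊕1⊕0⊕0⊕1⊕1⊕1 = 1
s8: b8⊕b9⊕b10⊕b11⊕b12⊕b13⊕b14⊕b15 = 1⊕0⊕1⊕1⊕0⊕1⊕1⊕1 = 0
Syndrome (s8...s1) = 0101 → position 5.
Overall parity (XOR of all 16 bits, including p0): 0⊕1⊕1⊕0⊕0⊕1⊕1⊕0⊕1⊕0⊕1⊕1⊕0⊕1⊕1⊕1 = 0
Overall=0, syndrome position=5 → double-bit error detected (uncorrectable).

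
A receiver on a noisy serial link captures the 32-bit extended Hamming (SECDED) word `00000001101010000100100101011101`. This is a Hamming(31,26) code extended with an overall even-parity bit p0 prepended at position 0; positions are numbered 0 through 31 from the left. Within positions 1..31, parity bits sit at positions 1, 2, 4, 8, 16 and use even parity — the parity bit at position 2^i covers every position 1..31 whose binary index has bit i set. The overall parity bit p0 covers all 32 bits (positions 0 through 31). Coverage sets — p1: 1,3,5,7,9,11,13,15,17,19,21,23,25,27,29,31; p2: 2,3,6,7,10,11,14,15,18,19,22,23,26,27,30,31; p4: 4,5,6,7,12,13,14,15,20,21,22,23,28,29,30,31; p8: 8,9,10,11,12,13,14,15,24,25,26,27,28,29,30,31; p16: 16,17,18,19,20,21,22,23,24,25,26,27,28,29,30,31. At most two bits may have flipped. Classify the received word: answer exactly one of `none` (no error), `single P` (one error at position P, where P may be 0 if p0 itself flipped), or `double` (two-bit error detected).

s1: b1⊕b3⊕b5⊕b7⊕b9⊕b11⊕b13⊕b15⊕b17⊕b19⊕b21⊕b23⊕b25⊕b27⊕b29⊕b31 = 0⊕0⊕0⊕1⊕0⊕0⊕0⊕0⊕1⊕0⊕0⊕1⊕1⊕1⊕1⊕1 = 1
s2: b2⊕b3⊕b6⊕b7⊕b10⊕b11⊕b14⊕b15⊕b18⊕b19⊕b22⊕b23⊕b26⊕b27⊕b30⊕b31 = 0⊕0⊕0⊕1⊕1⊕0⊕0⊕0⊕0⊕0⊕0⊕1⊕0⊕1⊕0⊕1 = 1
s4: b4⊕b5⊕b6⊕b7⊕b12⊕b13⊕b14⊕b15⊕b20⊕b21⊕b22⊕b23⊕b28⊕b29⊕b30⊕b31 = 0⊕0⊕0⊕1⊕1⊕0⊕0⊕0⊕1⊕0⊕0⊕1⊕1⊕1⊕0⊕1 = 1
s8: b8⊕b9⊕b10⊕b11⊕b12⊕b13⊕b14⊕b15⊕b24⊕b25⊕b26⊕b27⊕b28⊕b29⊕b30⊕b31 = 1⊕0⊕1⊕0⊕1⊕0⊕0⊕0⊕0⊕1⊕0⊕1⊕1⊕1⊕0⊕1 = 0
s16: b16⊕b17⊕b18⊕b19⊕b20⊕b21⊕b22⊕b23⊕b24⊕b25⊕b26⊕b27⊕b28⊕b29⊕b30⊕b31 = 0⊕1⊕0⊕0⊕1⊕0⊕0⊕1⊕0⊕1⊕0⊕1⊕1⊕1⊕0⊕1 = 0
Syndrome (s16...s1) = 00111 → position 7.
Overall parity (XOR of all 32 bits, including p0): 0⊕0⊕0⊕0⊕0⊕0⊕0⊕1⊕1⊕0⊕1⊕0⊕1⊕0⊕0⊕0⊕0⊕1⊕0⊕0⊕1⊕0⊕0⊕1⊕0⊕1⊕0⊕1⊕1⊕1⊕0⊕1 = 0
Overall=0, syndrome position=7 → double-bit error detected (uncorrectable).

double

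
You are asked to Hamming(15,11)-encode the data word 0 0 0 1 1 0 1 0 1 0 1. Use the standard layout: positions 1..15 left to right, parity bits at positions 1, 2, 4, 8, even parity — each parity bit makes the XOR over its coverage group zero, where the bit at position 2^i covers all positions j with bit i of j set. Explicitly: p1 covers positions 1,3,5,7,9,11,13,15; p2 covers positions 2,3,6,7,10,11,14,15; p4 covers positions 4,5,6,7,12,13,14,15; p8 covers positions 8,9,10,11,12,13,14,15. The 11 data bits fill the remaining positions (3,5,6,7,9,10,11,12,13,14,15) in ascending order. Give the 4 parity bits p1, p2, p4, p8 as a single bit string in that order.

Place data bits at non-power-of-two positions: b3=0, b5=0, b6=0, b7=1, b9=1, b10=0, b11=1, b12=0, b13=1, b14=0, b15=1.
p1 = XOR of data positions {3,5,7,9,11,13,15} = 0⊕0⊕1⊕1⊕1⊕1⊕1 = 1
p2 = XOR of data positions {3,6,7,10,11,14,15} = 0⊕0⊕1⊕0⊕1⊕0⊕1 = 1
p4 = XOR of data positions {5,6,7,12,13,14,15} = 0⊕0⊕1⊕0⊕1⊕0⊕1 = 1
p8 = XOR of data positions {9,10,11,12,13,14,15} = 1⊕0⊕1⊕0⊕1⊕0⊕1 = 0
Parity bits p1,p2,p4,p8 = 1110

1110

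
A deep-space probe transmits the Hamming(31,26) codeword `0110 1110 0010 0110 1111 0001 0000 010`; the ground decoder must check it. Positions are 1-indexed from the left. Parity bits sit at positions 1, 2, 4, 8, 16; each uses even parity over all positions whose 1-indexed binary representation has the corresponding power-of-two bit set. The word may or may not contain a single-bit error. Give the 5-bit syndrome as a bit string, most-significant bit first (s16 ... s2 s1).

s1: b1⊕b3⊕b5⊕b7⊕b9⊕b11⊕b13⊕b15⊕b17⊕b19⊕b21⊕b23⊕b25⊕b27⊕b29⊕b31 = 0⊕1⊕1⊕1⊕0⊕1⊕0⊕1⊕1⊕1⊕0⊕0⊕0⊕0⊕0⊕0 = 1
s2: b2⊕b3⊕b6⊕b7⊕b10⊕b11⊕b14⊕b15⊕b18⊕b19⊕b22⊕b23⊕b26⊕b27⊕b30⊕b31 = 1⊕1⊕1⊕1⊕0⊕1⊕1⊕1⊕1⊕1⊕0⊕0⊕0⊕0⊕1⊕0 = 0
s4: b4⊕b5⊕b6⊕b7⊕b12⊕b13⊕b14⊕b15⊕b20⊕b21⊕b22⊕b23⊕b28⊕b29⊕b30⊕b31 = 0⊕1⊕1⊕1⊕0⊕0⊕1⊕1⊕1⊕0⊕0⊕0⊕0⊕0⊕1⊕0 = 1
s8: b8⊕b9⊕b10⊕b11⊕b12⊕b13⊕b14⊕b15⊕b24⊕b25⊕b26⊕b27⊕b28⊕b29⊕b30⊕b31 = 0⊕0⊕0⊕1⊕0⊕0⊕1⊕1⊕1⊕0⊕0⊕0⊕0⊕0⊕1⊕0 = 1
s16: b16⊕b17⊕b18⊕b19⊕b20⊕b21⊕b22⊕b23⊕b24⊕b25⊕b26⊕b27⊕b28⊕b29⊕b30⊕b31 = 0⊕1⊕1⊕1⊕1⊕0⊕0⊕0⊕1⊕0⊕0⊕0⊕0⊕0⊕1⊕0 = 0
Syndrome (s16...s1) = 01101 → position 13.

01101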